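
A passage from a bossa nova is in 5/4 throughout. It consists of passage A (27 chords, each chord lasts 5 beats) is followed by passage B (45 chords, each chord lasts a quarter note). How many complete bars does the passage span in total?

36 bars

A: 27 × 5 = 135 beats = 27 bars.
B: 45 × 1 = 45 beats = 9 bars.
Total: 27 + 9 = 36 bars.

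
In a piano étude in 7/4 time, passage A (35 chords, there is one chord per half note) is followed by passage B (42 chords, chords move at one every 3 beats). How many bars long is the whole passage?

28 bars

A: 35 × 2 = 70 beats = 10 bars.
B: 42 × 3 = 126 beats = 18 bars.
Total: 10 + 18 = 28 bars.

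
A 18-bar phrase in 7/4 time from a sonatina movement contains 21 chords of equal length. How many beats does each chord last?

18 bars × 7 beats/bar = 126 beats total.
126 beats ÷ 21 chords = 6 beats per chord.

6 beats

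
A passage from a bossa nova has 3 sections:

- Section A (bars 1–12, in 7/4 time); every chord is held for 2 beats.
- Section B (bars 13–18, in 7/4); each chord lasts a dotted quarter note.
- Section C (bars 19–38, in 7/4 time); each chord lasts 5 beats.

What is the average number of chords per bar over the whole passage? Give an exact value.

49/19 chords per bar

A: 12 × 7 = 84 beats ÷ 2 = 42 chords.
B: 6 × 7 = 42 beats ÷ 1.5 = 28 chords.
C: 20 × 7 = 140 beats ÷ 5 = 28 chords.
Overall: 98 chords over 38 bars → 98/38 = 49/19 chords per bar.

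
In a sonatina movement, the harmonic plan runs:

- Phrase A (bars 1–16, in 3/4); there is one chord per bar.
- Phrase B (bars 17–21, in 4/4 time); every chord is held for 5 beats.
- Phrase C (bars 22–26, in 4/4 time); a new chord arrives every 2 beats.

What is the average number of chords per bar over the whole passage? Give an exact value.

A: 16 × 3 = 48 beats ÷ 3 = 16 chords.
B: 5 × 4 = 20 beats ÷ 5 = 4 chords.
C: 5 × 4 = 20 beats ÷ 2 = 10 chords.
Overall: 30 chords over 26 bars → 30/26 = 15/13 chords per bar.

15/13 chords per bar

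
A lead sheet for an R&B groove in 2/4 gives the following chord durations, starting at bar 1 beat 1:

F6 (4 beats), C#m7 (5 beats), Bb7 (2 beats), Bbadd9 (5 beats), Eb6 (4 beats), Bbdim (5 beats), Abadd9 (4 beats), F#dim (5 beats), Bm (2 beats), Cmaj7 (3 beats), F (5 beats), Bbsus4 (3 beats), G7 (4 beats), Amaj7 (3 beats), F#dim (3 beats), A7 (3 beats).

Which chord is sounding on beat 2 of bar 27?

Beat 2 of bar 27 is beat (27−1)×2 + 2 = 54 overall.
Running totals: F6 ends at 4, C#m7 ends at 9, Bb7 ends at 11, Bbadd9 ends at 16, Eb6 ends at 20, Bbdim ends at 25, Abadd9 ends at 29, F#dim ends at 34, Bm ends at 36, Cmaj7 ends at 39, F ends at 44, Bbsus4 ends at 47, G7 ends at 51, Amaj7 ends at 54.
Beat 54 falls within Amaj7.

Amaj7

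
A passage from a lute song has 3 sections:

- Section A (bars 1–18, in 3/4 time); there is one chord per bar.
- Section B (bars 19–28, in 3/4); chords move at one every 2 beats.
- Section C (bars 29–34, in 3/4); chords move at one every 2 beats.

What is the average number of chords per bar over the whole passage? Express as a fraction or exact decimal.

A: 18 × 3 = 54 beats ÷ 3 = 18 chords.
B: 10 × 3 = 30 beats ÷ 2 = 15 chords.
C: 6 × 3 = 18 beats ÷ 2 = 9 chords.
Overall: 42 chords over 34 bars → 42/34 = 21/17 chords per bar.

21/17 chords per bar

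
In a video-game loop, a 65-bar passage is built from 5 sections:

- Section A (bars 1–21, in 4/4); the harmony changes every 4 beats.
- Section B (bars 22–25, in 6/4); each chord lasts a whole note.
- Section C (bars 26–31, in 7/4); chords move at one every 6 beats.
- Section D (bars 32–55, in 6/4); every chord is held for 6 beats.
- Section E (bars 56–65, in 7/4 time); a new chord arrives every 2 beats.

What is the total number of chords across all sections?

A: 21·4 = 84 beats, 84/4 = 21 chords.
B: 4·6 = 24 beats, 24/4 = 6 chords.
C: 6·7 = 42 beats, 42/6 = 7 chords.
D: 24·6 = 144 beats, 144/6 = 24 chords.
E: 10·7 = 70 beats, 70/2 = 35 chords.
Total: 21 + 6 + 7 + 24 + 35 = 93.

93 chords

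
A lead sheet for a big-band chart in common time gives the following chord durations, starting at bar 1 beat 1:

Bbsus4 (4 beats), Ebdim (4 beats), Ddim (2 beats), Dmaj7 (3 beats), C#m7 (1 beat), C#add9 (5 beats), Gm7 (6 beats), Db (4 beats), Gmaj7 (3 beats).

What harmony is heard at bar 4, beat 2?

C#m7

Beat 2 of bar 4 is beat (4−1)×4 + 2 = 14 overall.
Running totals: Bbsus4 ends at 4, Ebdim ends at 8, Ddim ends at 10, Dmaj7 ends at 13, C#m7 ends at 14.
Beat 14 falls within C#m7.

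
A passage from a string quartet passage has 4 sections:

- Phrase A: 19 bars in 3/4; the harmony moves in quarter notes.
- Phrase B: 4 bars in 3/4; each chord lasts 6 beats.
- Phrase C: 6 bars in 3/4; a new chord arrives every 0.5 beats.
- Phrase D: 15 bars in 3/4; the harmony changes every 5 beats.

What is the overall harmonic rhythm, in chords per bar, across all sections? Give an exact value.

26/11 chords per bar

A: 19 × 3 = 57 beats ÷ 1 = 57 chords.
B: 4 × 3 = 12 beats ÷ 6 = 2 chords.
C: 6 × 3 = 18 beats ÷ 0.5 = 36 chords.
D: 15 × 3 = 45 beats ÷ 5 = 9 chords.
Overall: 104 chords over 44 bars → 104/44 = 26/11 chords per bar.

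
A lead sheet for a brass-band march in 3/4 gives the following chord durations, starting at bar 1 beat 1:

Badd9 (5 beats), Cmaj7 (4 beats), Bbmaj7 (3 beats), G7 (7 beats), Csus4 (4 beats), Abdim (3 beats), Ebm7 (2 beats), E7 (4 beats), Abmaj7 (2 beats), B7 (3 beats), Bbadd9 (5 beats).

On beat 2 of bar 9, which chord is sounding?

Abdim

Beat 2 of bar 9 is beat (9−1)×3 + 2 = 26 overall.
Running totals: Badd9 ends at 5, Cmaj7 ends at 9, Bbmaj7 ends at 12, G7 ends at 19, Csus4 ends at 23, Abdim ends at 26.
Beat 26 falls within Abdim.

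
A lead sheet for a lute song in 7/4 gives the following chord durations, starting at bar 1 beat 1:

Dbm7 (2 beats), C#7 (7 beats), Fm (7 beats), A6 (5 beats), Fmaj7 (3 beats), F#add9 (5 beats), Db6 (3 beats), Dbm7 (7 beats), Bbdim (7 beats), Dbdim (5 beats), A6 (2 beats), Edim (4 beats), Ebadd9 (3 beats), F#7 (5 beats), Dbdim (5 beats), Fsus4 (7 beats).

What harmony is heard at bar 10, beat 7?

Beat 7 of bar 10 is beat (10−1)×7 + 7 = 70 overall.
Running totals: Dbm7 ends at 2, C#7 ends at 9, Fm ends at 16, A6 ends at 21, Fmaj7 ends at 24, F#add9 ends at 29, Db6 ends at 32, Dbm7 ends at 39, Bbdim ends at 46, Dbdim ends at 51, A6 ends at 53, Edim ends at 57, Ebadd9 ends at 60, F#7 ends at 65, Dbdim ends at 70.
Beat 70 falls within Dbdim.

Dbdim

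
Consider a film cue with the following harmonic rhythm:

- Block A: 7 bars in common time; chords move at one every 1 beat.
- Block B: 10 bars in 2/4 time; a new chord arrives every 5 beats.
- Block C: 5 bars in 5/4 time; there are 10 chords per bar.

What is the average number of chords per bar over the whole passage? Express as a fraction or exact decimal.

41/11 chords per bar

A: 7 × 4 = 28 beats ÷ 1 = 28 chords.
B: 10 × 2 = 20 beats ÷ 5 = 4 chords.
C: 5 × 5 = 25 beats ÷ 0.5 = 50 chords.
Overall: 82 chords over 22 bars → 82/22 = 41/11 chords per bar.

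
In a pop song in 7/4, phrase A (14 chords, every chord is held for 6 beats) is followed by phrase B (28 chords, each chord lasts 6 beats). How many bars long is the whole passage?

36 bars

A: 14 × 6 = 84 beats = 12 bars.
B: 28 × 6 = 168 beats = 24 bars.
Total: 12 + 24 = 36 bars.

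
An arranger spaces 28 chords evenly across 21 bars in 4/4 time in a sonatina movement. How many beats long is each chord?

3 beats

21 bars × 4 beats/bar = 84 beats total.
84 beats ÷ 28 chords = 3 beats per chord.
(That is a dotted half note.)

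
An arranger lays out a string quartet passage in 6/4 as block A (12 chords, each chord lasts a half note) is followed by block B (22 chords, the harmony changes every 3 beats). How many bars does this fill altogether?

A: 12 × 2 = 24 beats = 4 bars.
B: 22 × 3 = 66 beats = 11 bars.
Total: 4 + 11 = 15 bars.

15 bars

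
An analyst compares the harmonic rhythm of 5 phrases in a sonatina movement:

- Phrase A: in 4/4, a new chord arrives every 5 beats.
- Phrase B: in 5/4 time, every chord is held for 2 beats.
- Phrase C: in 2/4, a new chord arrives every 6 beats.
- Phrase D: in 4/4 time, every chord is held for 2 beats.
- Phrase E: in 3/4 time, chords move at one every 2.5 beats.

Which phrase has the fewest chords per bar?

Phrase C

A: each chord is 5 beats in 4/4, so 0.8 per bar.
B: each chord is 2 beats in 5/4, so 2.5 per bar.
C: each chord is 6 beats in 2/4, so 1/3 per bar.
D: each chord is 2 beats in 4/4, so 2 per bar.
E: each chord is 2.5 beats in 3/4, so 1.2 per bar.
Slowest is C at 1/3 chords/bar.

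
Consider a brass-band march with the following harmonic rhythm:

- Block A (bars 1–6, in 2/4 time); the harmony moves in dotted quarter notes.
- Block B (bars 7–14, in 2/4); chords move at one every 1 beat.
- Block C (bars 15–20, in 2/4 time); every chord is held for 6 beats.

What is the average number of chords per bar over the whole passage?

1.3 chords per bar

A: 6 × 2 = 12 beats ÷ 1.5 = 8 chords.
B: 8 × 2 = 16 beats ÷ 1 = 16 chords.
C: 6 × 2 = 12 beats ÷ 6 = 2 chords.
Overall: 26 chords over 20 bars → 26/20 = 1.3 chords per bar.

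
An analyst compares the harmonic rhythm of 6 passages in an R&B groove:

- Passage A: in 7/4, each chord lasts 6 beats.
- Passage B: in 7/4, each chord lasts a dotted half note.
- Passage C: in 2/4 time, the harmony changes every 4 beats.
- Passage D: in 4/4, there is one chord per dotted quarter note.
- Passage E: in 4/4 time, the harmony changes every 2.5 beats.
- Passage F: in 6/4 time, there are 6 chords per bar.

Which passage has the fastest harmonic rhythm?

A: each chord is 6 beats in 7/4, so 7/6 per bar.
B: each chord is 3 beats in 7/4, so 7/3 per bar.
C: each chord is 4 beats in 2/4, so 0.5 per bar.
D: each chord is 1.5 beats in 4/4, so 8/3 per bar.
E: each chord is 2.5 beats in 4/4, so 1.6 per bar.
F: each chord is 1 beat in 6/4, so 6 per bar.
Fastest is F at 6 chords/bar.

Passage F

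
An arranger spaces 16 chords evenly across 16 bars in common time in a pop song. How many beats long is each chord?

16 bars × 4 beats/bar = 64 beats total.
64 beats ÷ 16 chords = 4 beats per chord.
(That is a whole note.)

4 beats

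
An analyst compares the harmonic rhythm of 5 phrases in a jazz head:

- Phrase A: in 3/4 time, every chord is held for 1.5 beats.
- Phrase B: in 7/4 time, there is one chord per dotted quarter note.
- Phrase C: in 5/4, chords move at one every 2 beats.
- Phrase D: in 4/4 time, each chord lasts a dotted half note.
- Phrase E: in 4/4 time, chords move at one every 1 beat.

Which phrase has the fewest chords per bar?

Phrase D

A: 3 beats/bar ÷ 1.5 beats/chord = 2 chords/bar.
B: 7 beats/bar ÷ 1.5 beats/chord = 14/3 chords/bar.
C: 5 beats/bar ÷ 2 beats/chord = 2.5 chords/bar.
D: 4 beats/bar ÷ 3 beats/chord = 4/3 chords/bar.
E: 4 beats/bar ÷ 1 beat/chord = 4 chords/bar.
Slowest is D at 4/3 chords/bar.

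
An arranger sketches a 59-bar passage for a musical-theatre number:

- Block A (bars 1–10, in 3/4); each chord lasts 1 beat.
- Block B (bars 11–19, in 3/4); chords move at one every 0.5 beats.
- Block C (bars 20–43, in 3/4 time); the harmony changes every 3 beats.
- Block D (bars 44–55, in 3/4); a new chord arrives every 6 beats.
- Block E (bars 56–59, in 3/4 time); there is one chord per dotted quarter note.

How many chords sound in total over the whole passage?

122 chords

A has 30 beats and chords last 1 each, so 30 chords.
B has 27 beats and chords last 0.5 each, so 54 chords.
C has 72 beats and chords last 3 each, so 24 chords.
D has 36 beats and chords last 6 each, so 6 chords.
E has 12 beats and chords last 1.5 each, so 8 chords.
Total: 30 + 54 + 24 + 6 + 8 = 122.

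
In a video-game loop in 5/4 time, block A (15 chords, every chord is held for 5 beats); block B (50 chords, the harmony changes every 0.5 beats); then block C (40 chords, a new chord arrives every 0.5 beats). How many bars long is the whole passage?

24 bars

A: 15 × 5 = 75 beats = 15 bars.
B: 50 × 0.5 = 25 beats = 5 bars.
C: 40 × 0.5 = 20 beats = 4 bars.
Total: 15 + 5 + 4 = 24 bars.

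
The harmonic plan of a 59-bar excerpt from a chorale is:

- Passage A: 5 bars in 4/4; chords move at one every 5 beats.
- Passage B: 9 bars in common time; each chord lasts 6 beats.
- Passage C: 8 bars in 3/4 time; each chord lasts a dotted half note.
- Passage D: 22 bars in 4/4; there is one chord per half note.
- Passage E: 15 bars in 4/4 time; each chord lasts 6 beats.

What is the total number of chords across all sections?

72 chords

A: 5·4 = 20 beats, 20/5 = 4 chords.
B: 9·4 = 36 beats, 36/6 = 6 chords.
C: 8·3 = 24 beats, 24/3 = 8 chords.
D: 22·4 = 88 beats, 88/2 = 44 chords.
E: 15·4 = 60 beats, 60/6 = 10 chords.
Total: 4 + 6 + 8 + 44 + 10 = 72.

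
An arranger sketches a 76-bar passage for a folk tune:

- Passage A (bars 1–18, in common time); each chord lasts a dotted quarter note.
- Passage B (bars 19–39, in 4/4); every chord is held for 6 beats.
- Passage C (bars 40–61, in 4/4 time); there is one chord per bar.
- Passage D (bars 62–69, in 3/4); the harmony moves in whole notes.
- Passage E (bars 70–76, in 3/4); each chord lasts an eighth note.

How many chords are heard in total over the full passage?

A: 18 bars × 4 beats = 72 beats; 1.5 beats/chord → 48 chords.
B: 21 bars × 4 beats = 84 beats; 6 beats/chord → 14 chords.
C: 22 bars × 4 beats = 88 beats; 4 beats/chord → 22 chords.
D: 8 bars × 3 beats = 24 beats; 4 beats/chord → 6 chords.
E: 7 bars × 3 beats = 21 beats; 0.5 beats/chord → 42 chords.
Total: 48 + 14 + 22 + 6 + 42 = 132.

132 chords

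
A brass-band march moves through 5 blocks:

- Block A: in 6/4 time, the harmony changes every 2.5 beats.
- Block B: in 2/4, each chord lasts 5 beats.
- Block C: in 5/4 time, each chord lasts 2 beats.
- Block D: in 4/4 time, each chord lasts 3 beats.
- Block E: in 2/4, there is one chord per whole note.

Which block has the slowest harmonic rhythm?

A: each chord is 2.5 beats in 6/4, so 2.4 per bar.
B: each chord is 5 beats in 2/4, so 0.4 per bar.
C: each chord is 2 beats in 5/4, so 2.5 per bar.
D: each chord is 3 beats in 4/4, so 4/3 per bar.
E: each chord is 4 beats in 2/4, so 0.5 per bar.
Slowest is B at 0.4 chords/bar.

Block B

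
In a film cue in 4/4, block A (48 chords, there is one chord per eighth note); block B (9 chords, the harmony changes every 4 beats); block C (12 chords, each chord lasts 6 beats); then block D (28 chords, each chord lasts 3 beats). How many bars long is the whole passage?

54 bars

A: 48 × 0.5 = 24 beats = 6 bars.
B: 9 × 4 = 36 beats = 9 bars.
C: 12 × 6 = 72 beats = 18 bars.
D: 28 × 3 = 84 beats = 21 bars.
Total: 6 + 9 + 18 + 21 = 54 bars.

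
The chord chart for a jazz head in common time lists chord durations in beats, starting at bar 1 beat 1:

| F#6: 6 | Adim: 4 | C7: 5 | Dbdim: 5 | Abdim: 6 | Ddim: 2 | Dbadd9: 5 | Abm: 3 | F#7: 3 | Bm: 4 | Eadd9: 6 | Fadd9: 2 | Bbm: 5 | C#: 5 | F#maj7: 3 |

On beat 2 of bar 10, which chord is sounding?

F#7

Beat 2 of bar 10 is beat (10−1)×4 + 2 = 38 overall.
Running totals: F#6 ends at 6, Adim ends at 10, C7 ends at 15, Dbdim ends at 20, Abdim ends at 26, Ddim ends at 28, Dbadd9 ends at 33, Abm ends at 36, F#7 ends at 39.
Beat 38 falls within F#7.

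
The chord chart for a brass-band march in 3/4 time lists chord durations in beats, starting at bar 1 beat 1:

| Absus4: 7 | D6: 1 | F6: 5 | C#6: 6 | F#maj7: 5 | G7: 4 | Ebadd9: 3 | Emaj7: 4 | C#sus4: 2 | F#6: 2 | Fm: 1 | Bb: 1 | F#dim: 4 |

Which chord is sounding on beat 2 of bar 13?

F#6

Beat 2 of bar 13 is beat (13−1)×3 + 2 = 38 overall.
Running totals: Absus4 ends at 7, D6 ends at 8, F6 ends at 13, C#6 ends at 19, F#maj7 ends at 24, G7 ends at 28, Ebadd9 ends at 31, Emaj7 ends at 35, C#sus4 ends at 37, F#6 ends at 39.
Beat 38 falls within F#6.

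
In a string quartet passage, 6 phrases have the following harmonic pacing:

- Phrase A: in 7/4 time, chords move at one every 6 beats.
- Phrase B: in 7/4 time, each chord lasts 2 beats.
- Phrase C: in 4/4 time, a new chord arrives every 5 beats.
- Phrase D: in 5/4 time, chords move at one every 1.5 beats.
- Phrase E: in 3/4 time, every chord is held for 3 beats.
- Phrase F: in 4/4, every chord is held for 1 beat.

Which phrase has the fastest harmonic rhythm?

A: 7 beats/bar ÷ 6 beats/chord = 7/6 chords/bar.
B: 7 beats/bar ÷ 2 beats/chord = 3.5 chords/bar.
C: 4 beats/bar ÷ 5 beats/chord = 0.8 chords/bar.
D: 5 beats/bar ÷ 1.5 beats/chord = 10/3 chords/bar.
E: 3 beats/bar ÷ 3 beats/chord = 1 chord/bar.
F: 4 beats/bar ÷ 1 beat/chord = 4 chords/bar.
Fastest is F at 4 chords/bar.

Phrase F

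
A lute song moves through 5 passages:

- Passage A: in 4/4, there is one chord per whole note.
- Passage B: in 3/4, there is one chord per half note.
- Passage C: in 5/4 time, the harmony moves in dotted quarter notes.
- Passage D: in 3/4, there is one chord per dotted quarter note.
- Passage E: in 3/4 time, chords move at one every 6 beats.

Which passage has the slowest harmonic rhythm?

Passage E

A: each chord is 4 beats in 4/4, so 1 per bar.
B: each chord is 2 beats in 3/4, so 1.5 per bar.
C: each chord is 1.5 beats in 5/4, so 10/3 per bar.
D: each chord is 1.5 beats in 3/4, so 2 per bar.
E: each chord is 6 beats in 3/4, so 0.5 per bar.
Slowest is E at 0.5 chords/bar.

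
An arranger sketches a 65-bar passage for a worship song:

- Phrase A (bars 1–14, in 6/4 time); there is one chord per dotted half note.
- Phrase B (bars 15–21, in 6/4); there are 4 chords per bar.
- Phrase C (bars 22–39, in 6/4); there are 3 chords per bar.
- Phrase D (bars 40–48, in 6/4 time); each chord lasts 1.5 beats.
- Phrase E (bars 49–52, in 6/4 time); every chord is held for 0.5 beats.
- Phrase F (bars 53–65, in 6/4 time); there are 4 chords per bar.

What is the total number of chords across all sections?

246 chords

A: 14·6 = 84 beats, 84/3 = 28 chords.
B: 7·6 = 42 beats, 42/1.5 = 28 chords.
C: 18·6 = 108 beats, 108/2 = 54 chords.
D: 9·6 = 54 beats, 54/1.5 = 36 chords.
E: 4·6 = 24 beats, 24/0.5 = 48 chords.
F: 13·6 = 78 beats, 78/1.5 = 52 chords.
Total: 28 + 28 + 54 + 36 + 48 + 52 = 246.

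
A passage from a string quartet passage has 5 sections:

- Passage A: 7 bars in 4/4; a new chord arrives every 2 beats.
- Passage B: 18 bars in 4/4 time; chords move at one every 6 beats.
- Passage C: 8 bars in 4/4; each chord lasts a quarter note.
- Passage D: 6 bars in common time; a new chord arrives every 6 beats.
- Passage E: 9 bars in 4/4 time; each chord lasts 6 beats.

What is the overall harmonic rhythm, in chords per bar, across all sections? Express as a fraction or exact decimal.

A: 7 × 4 = 28 beats ÷ 2 = 14 chords.
B: 18 × 4 = 72 beats ÷ 6 = 12 chords.
C: 8 × 4 = 32 beats ÷ 1 = 32 chords.
D: 6 × 4 = 24 beats ÷ 6 = 4 chords.
E: 9 × 4 = 36 beats ÷ 6 = 6 chords.
Overall: 68 chords over 48 bars → 68/48 = 17/12 chords per bar.

17/12 chords per bar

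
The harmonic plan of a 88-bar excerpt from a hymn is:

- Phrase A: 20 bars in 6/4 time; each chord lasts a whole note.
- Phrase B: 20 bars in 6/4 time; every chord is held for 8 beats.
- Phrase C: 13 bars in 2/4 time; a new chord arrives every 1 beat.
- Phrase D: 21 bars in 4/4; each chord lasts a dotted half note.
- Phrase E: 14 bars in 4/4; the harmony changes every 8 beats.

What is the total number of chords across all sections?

A: 20·6 = 120 beats, 120/4 = 30 chords.
B: 20·6 = 120 beats, 120/8 = 15 chords.
C: 13·2 = 26 beats, 26/1 = 26 chords.
D: 21·4 = 84 beats, 84/3 = 28 chords.
E: 14·4 = 56 beats, 56/8 = 7 chords.
Total: 30 + 15 + 26 + 28 + 7 = 106.

106 chords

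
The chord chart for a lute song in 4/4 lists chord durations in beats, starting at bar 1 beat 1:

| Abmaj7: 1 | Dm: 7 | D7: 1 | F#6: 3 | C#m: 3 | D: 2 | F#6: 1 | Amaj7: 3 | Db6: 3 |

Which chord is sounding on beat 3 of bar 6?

Db6

Beat 3 of bar 6 is beat (6−1)×4 + 3 = 23 overall.
Running totals: Abmaj7 ends at 1, Dm ends at 8, D7 ends at 9, F#6 ends at 12, C#m ends at 15, D ends at 17, F#6 ends at 18, Amaj7 ends at 21, Db6 ends at 24.
Beat 23 falls within Db6.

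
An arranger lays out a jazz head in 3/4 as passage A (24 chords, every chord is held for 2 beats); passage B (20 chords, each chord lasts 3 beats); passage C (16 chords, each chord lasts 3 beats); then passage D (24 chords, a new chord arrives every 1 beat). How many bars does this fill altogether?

60 bars

A: 24 × 2 = 48 beats = 16 bars.
B: 20 × 3 = 60 beats = 20 bars.
C: 16 × 3 = 48 beats = 16 bars.
D: 24 × 1 = 24 beats = 8 bars.
Total: 16 + 20 + 16 + 8 = 60 bars.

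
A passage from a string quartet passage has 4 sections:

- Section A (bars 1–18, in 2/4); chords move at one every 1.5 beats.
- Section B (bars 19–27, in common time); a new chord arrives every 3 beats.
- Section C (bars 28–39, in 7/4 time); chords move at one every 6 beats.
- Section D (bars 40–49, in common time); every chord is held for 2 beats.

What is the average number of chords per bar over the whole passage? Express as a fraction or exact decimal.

10/7 chords per bar

A: 18 bars of 2 beats is 36 beats; at 1.5 beats each that's 24 chords.
B: 9 bars of 4 beats is 36 beats; at 3 beats each that's 12 chords.
C: 12 bars of 7 beats is 84 beats; at 6 beats each that's 14 chords.
D: 10 bars of 4 beats is 40 beats; at 2 beats each that's 20 chords.
Overall: 70 chords over 49 bars → 70/49 = 10/7 chords per bar.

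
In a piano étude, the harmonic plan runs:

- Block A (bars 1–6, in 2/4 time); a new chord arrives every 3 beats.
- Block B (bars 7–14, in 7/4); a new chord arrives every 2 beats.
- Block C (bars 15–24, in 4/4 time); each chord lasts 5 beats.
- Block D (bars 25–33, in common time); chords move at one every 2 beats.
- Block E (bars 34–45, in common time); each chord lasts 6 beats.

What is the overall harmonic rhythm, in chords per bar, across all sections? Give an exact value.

22/15 chords per bar

A: 6 × 2 = 12 beats ÷ 3 = 4 chords.
B: 8 × 7 = 56 beats ÷ 2 = 28 chords.
C: 10 × 4 = 40 beats ÷ 5 = 8 chords.
D: 9 × 4 = 36 beats ÷ 2 = 18 chords.
E: 12 × 4 = 48 beats ÷ 6 = 8 chords.
Overall: 66 chords over 45 bars → 66/45 = 22/15 chords per bar.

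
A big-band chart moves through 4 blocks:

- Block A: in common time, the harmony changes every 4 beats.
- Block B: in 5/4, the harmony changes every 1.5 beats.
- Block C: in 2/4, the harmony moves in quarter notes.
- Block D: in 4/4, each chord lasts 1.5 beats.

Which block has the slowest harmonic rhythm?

Block A

A: 4 beats/bar ÷ 4 beats/chord = 1 chord/bar.
B: 5 beats/bar ÷ 1.5 beats/chord = 10/3 chords/bar.
C: 2 beats/bar ÷ 1 beat/chord = 2 chords/bar.
D: 4 beats/bar ÷ 1.5 beats/chord = 8/3 chords/bar.
Slowest is A at 1 chords/bar.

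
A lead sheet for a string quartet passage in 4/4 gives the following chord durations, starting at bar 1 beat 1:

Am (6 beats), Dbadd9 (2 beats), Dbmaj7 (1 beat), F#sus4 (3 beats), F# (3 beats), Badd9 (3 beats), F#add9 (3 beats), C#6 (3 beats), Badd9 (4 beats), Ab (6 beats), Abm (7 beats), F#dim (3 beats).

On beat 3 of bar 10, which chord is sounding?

Abm

Beat 3 of bar 10 is beat (10−1)×4 + 3 = 39 overall.
Running totals: Am ends at 6, Dbadd9 ends at 8, Dbmaj7 ends at 9, F#sus4 ends at 12, F# ends at 15, Badd9 ends at 18, F#add9 ends at 21, C#6 ends at 24, Badd9 ends at 28, Ab ends at 34, Abm ends at 41.
Beat 39 falls within Abm.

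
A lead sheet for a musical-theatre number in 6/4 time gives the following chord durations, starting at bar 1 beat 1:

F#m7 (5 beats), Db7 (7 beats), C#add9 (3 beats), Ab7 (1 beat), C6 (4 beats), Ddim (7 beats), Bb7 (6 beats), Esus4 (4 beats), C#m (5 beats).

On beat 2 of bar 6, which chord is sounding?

Bb7

Beat 2 of bar 6 is beat (6−1)×6 + 2 = 32 overall.
Running totals: F#m7 ends at 5, Db7 ends at 12, C#add9 ends at 15, Ab7 ends at 16, C6 ends at 20, Ddim ends at 27, Bb7 ends at 33.
Beat 32 falls within Bb7.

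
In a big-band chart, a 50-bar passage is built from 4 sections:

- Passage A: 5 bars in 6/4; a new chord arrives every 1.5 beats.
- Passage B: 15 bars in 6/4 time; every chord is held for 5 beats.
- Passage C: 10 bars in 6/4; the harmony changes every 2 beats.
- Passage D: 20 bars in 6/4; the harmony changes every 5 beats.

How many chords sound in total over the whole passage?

A: 5·6 = 30 beats, 30/1.5 = 20 chords.
B: 15·6 = 90 beats, 90/5 = 18 chords.
C: 10·6 = 60 beats, 60/2 = 30 chords.
D: 20·6 = 120 beats, 120/5 = 24 chords.
Total: 20 + 18 + 30 + 24 = 92.

92 chords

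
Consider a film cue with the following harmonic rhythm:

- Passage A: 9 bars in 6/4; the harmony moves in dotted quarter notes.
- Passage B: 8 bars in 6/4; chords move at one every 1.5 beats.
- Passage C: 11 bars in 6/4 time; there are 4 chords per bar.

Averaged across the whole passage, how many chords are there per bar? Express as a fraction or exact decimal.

A: 9 × 6 = 54 beats ÷ 1.5 = 36 chords.
B: 8 × 6 = 48 beats ÷ 1.5 = 32 chords.
C: 11 × 6 = 66 beats ÷ 1.5 = 44 chords.
Overall: 112 chords over 28 bars → 112/28 = 4 chords per bar.

4 chords per bar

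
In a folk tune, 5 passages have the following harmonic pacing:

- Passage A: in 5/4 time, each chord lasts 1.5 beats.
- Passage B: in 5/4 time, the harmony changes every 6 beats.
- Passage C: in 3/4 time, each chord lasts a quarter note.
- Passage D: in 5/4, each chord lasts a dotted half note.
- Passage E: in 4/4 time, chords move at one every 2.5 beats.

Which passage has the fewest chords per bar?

A: 5/1.5 = 10/3 chords/bar.
B: 5/6 = 5/6 chords/bar.
C: 3/1 = 3 chords/bar.
D: 5/3 = 5/3 chords/bar.
E: 4/2.5 = 1.6 chords/bar.
Slowest is B at 5/6 chords/bar.

Passage B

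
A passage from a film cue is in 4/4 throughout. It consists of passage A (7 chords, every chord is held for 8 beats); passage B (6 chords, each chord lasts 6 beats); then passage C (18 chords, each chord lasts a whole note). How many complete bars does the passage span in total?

A: 7 × 8 = 56 beats = 14 bars.
B: 6 × 6 = 36 beats = 9 bars.
C: 18 × 4 = 72 beats = 18 bars.
Total: 14 + 9 + 18 = 41 bars.

41 bars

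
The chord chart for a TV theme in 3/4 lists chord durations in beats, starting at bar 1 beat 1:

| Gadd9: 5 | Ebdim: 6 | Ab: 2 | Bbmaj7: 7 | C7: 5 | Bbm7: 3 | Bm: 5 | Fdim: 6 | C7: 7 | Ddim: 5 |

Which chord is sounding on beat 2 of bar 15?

C7

Beat 2 of bar 15 is beat (15−1)×3 + 2 = 44 overall.
Running totals: Gadd9 ends at 5, Ebdim ends at 11, Ab ends at 13, Bbmaj7 ends at 20, C7 ends at 25, Bbm7 ends at 28, Bm ends at 33, Fdim ends at 39, C7 ends at 46.
Beat 44 falls within C7.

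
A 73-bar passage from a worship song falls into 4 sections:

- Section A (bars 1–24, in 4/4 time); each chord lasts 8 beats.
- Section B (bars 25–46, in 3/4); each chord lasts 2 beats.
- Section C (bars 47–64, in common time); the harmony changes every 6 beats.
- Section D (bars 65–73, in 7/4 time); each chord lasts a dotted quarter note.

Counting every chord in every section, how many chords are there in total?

A has 96 beats and chords last 8 each, so 12 chords.
B has 66 beats and chords last 2 each, so 33 chords.
C has 72 beats and chords last 6 each, so 12 chords.
D has 63 beats and chords last 1.5 each, so 42 chords.
Total: 12 + 33 + 12 + 42 = 99.

99 chords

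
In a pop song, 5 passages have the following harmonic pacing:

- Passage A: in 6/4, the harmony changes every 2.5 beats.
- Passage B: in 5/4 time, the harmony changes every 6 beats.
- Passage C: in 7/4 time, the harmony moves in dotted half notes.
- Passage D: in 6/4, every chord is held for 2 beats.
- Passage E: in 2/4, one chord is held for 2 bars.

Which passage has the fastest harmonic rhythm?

Passage D

A: each chord is 2.5 beats in 6/4, so 2.4 per bar.
B: each chord is 6 beats in 5/4, so 5/6 per bar.
C: each chord is 3 beats in 7/4, so 7/3 per bar.
D: each chord is 2 beats in 6/4, so 3 per bar.
E: each chord is 4 beats in 2/4, so 0.5 per bar.
Fastest is D at 3 chords/bar.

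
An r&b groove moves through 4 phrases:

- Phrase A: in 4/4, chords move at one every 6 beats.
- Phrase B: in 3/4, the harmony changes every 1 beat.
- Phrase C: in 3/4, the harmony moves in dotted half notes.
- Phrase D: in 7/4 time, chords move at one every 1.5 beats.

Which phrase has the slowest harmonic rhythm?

A: 4 beats/bar ÷ 6 beats/chord = 2/3 chords/bar.
B: 3 beats/bar ÷ 1 beat/chord = 3 chords/bar.
C: 3 beats/bar ÷ 3 beats/chord = 1 chord/bar.
D: 7 beats/bar ÷ 1.5 beats/chord = 14/3 chords/bar.
Slowest is A at 2/3 chords/bar.

Phrase A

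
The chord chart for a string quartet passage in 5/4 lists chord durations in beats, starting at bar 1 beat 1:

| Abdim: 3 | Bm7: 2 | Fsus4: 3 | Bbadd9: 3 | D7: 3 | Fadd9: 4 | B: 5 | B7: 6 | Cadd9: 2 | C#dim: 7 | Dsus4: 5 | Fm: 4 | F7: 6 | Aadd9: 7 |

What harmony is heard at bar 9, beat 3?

Beat 3 of bar 9 is beat (9−1)×5 + 3 = 43 overall.
Running totals: Abdim ends at 3, Bm7 ends at 5, Fsus4 ends at 8, Bbadd9 ends at 11, D7 ends at 14, Fadd9 ends at 18, B ends at 23, B7 ends at 29, Cadd9 ends at 31, C#dim ends at 38, Dsus4 ends at 43.
Beat 43 falls within Dsus4.

Dsus4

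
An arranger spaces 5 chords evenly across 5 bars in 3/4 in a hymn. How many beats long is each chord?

3 beats

5 bars × 3 beats/bar = 15 beats total.
15 beats ÷ 5 chords = 3 beats per chord.
(That is a dotted half note.)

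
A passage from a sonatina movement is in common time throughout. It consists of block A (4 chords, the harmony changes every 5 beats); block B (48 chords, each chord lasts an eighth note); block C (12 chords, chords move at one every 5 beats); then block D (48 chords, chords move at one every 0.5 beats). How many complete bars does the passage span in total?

A: 4 × 5 = 20 beats = 5 bars.
B: 48 × 0.5 = 24 beats = 6 bars.
C: 12 × 5 = 60 beats = 15 bars.
D: 48 × 0.5 = 24 beats = 6 bars.
Total: 5 + 6 + 15 + 6 = 32 bars.

32 bars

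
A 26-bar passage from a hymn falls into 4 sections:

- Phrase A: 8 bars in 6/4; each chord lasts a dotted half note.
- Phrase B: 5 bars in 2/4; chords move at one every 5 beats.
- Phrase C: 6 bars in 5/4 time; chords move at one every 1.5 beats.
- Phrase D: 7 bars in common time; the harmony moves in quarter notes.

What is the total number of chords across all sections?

A has 48 beats and chords last 3 each, so 16 chords.
B has 10 beats and chords last 5 each, so 2 chords.
C has 30 beats and chords last 1.5 each, so 20 chords.
D has 28 beats and chords last 1 each, so 28 chords.
Total: 16 + 2 + 20 + 28 = 66.

66 chords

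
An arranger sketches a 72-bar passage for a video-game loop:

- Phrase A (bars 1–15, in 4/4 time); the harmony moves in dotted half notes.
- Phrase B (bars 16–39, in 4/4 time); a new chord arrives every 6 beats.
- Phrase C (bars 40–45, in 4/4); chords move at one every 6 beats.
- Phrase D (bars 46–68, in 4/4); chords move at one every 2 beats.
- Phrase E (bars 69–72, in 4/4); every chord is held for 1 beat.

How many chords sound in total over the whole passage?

102 chords

A has 60 beats and chords last 3 each, so 20 chords.
B has 96 beats and chords last 6 each, so 16 chords.
C has 24 beats and chords last 6 each, so 4 chords.
D has 92 beats and chords last 2 each, so 46 chords.
E has 16 beats and chords last 1 each, so 16 chords.
Total: 20 + 16 + 4 + 46 + 16 = 102.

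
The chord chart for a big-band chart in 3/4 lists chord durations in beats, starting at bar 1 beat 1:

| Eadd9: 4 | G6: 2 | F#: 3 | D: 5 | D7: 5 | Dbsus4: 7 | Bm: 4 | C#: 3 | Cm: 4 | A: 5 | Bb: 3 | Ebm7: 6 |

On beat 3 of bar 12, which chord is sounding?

Beat 3 of bar 12 is beat (12−1)×3 + 3 = 36 overall.
Running totals: Eadd9 ends at 4, G6 ends at 6, F# ends at 9, D ends at 14, D7 ends at 19, Dbsus4 ends at 26, Bm ends at 30, C# ends at 33, Cm ends at 37.
Beat 36 falls within Cm.

Cm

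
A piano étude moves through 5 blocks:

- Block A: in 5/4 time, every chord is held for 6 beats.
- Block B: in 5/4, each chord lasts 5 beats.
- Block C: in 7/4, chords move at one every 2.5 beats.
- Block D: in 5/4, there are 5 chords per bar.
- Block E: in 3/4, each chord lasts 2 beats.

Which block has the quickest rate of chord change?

Block D

A: 5 beats/bar ÷ 6 beats/chord = 5/6 chords/bar.
B: 5 beats/bar ÷ 5 beats/chord = 1 chord/bar.
C: 7 beats/bar ÷ 2.5 beats/chord = 2.8 chords/bar.
D: 5 beats/bar ÷ 1 beat/chord = 5 chords/bar.
E: 3 beats/bar ÷ 2 beats/chord = 1.5 chords/bar.
Fastest is D at 5 chords/bar.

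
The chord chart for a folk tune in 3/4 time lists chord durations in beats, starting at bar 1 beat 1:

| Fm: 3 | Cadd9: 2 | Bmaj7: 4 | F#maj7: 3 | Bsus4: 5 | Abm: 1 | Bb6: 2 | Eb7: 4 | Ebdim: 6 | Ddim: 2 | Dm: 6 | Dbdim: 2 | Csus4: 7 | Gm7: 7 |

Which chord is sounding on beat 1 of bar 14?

Dbdim

Beat 1 of bar 14 is beat (14−1)×3 + 1 = 40 overall.
Running totals: Fm ends at 3, Cadd9 ends at 5, Bmaj7 ends at 9, F#maj7 ends at 12, Bsus4 ends at 17, Abm ends at 18, Bb6 ends at 20, Eb7 ends at 24, Ebdim ends at 30, Ddim ends at 32, Dm ends at 38, Dbdim ends at 40.
Beat 40 falls within Dbdim.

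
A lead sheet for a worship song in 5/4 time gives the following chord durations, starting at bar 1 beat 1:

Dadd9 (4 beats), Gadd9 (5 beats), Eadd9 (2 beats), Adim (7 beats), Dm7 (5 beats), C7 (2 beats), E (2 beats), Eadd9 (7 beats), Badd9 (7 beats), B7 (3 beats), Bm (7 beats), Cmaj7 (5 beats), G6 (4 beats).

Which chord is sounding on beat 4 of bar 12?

Beat 4 of bar 12 is beat (12−1)×5 + 4 = 59 overall.
Running totals: Dadd9 ends at 4, Gadd9 ends at 9, Eadd9 ends at 11, Adim ends at 18, Dm7 ends at 23, C7 ends at 25, E ends at 27, Eadd9 ends at 34, Badd9 ends at 41, B7 ends at 44, Bm ends at 51, Cmaj7 ends at 56, G6 ends at 60.
Beat 59 falls within G6.

G6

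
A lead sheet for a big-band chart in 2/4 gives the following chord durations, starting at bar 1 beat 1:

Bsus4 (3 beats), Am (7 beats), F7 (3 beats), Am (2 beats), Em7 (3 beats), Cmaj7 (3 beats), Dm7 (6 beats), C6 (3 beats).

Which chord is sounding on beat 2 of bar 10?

Beat 2 of bar 10 is beat (10−1)×2 + 2 = 20 overall.
Running totals: Bsus4 ends at 3, Am ends at 10, F7 ends at 13, Am ends at 15, Em7 ends at 18, Cmaj7 ends at 21.
Beat 20 falls within Cmaj7.

Cmaj7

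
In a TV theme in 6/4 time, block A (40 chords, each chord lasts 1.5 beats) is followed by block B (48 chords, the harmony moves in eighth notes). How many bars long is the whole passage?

A: 40 × 1.5 = 60 beats = 10 bars.
B: 48 × 0.5 = 24 beats = 4 bars.
Total: 10 + 4 = 14 bars.

14 bars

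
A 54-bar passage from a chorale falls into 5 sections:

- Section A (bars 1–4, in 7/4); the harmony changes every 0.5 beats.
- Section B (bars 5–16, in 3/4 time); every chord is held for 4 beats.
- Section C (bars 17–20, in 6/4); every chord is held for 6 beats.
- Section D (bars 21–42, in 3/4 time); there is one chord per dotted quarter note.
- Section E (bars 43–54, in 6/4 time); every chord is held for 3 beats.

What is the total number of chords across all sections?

137 chords

A: 4 bars × 7 beats = 28 beats; 0.5 beats/chord → 56 chords.
B: 12 bars × 3 beats = 36 beats; 4 beats/chord → 9 chords.
C: 4 bars × 6 beats = 24 beats; 6 beats/chord → 4 chords.
D: 22 bars × 3 beats = 66 beats; 1.5 beats/chord → 44 chords.
E: 12 bars × 6 beats = 72 beats; 3 beats/chord → 24 chords.
Total: 56 + 9 + 4 + 44 + 24 = 137.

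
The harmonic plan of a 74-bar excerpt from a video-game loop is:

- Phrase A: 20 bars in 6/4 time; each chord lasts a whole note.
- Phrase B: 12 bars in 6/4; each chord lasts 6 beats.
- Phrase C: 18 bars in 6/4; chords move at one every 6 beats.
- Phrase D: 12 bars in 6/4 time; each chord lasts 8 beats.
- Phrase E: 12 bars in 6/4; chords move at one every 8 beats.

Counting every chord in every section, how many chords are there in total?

78 chords

A: 20 bars × 6 beats = 120 beats; 4 beats/chord → 30 chords.
B: 12 bars × 6 beats = 72 beats; 6 beats/chord → 12 chords.
C: 18 bars × 6 beats = 108 beats; 6 beats/chord → 18 chords.
D: 12 bars × 6 beats = 72 beats; 8 beats/chord → 9 chords.
E: 12 bars × 6 beats = 72 beats; 8 beats/chord → 9 chords.
Total: 30 + 12 + 18 + 9 + 9 = 78.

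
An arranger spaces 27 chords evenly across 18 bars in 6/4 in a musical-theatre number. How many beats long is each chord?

18 bars × 6 beats/bar = 108 beats total.
108 beats ÷ 27 chords = 4 beats per chord.
(That is a whole note.)

4 beats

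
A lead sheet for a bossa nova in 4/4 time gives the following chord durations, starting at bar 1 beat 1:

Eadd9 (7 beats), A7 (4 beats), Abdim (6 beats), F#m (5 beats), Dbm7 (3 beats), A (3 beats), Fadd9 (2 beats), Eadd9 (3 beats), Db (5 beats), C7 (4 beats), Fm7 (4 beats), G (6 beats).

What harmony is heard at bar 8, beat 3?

Eadd9

Beat 3 of bar 8 is beat (8−1)×4 + 3 = 31 overall.
Running totals: Eadd9 ends at 7, A7 ends at 11, Abdim ends at 17, F#m ends at 22, Dbm7 ends at 25, A ends at 28, Fadd9 ends at 30, Eadd9 ends at 33.
Beat 31 falls within Eadd9.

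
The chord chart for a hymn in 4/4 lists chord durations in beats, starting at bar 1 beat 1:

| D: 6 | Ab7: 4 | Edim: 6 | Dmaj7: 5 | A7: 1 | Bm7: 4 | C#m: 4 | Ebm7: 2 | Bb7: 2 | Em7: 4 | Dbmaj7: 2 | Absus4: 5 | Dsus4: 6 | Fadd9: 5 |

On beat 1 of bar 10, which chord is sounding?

Em7

Beat 1 of bar 10 is beat (10−1)×4 + 1 = 37 overall.
Running totals: D ends at 6, Ab7 ends at 10, Edim ends at 16, Dmaj7 ends at 21, A7 ends at 22, Bm7 ends at 26, C#m ends at 30, Ebm7 ends at 32, Bb7 ends at 34, Em7 ends at 38.
Beat 37 falls within Em7.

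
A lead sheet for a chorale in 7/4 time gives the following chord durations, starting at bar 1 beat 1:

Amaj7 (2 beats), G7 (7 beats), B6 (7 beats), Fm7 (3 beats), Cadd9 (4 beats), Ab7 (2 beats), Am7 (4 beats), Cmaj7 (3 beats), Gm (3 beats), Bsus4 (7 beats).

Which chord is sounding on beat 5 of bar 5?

Gm

Beat 5 of bar 5 is beat (5−1)×7 + 5 = 33 overall.
Running totals: Amaj7 ends at 2, G7 ends at 9, B6 ends at 16, Fm7 ends at 19, Cadd9 ends at 23, Ab7 ends at 25, Am7 ends at 29, Cmaj7 ends at 32, Gm ends at 35.
Beat 33 falls within Gm.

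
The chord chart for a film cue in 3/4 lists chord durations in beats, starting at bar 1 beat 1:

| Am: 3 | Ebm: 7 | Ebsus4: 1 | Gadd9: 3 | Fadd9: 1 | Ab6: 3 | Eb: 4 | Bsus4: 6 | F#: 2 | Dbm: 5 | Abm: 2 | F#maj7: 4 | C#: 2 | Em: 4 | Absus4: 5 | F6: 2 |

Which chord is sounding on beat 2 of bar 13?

Beat 2 of bar 13 is beat (13−1)×3 + 2 = 38 overall.
Running totals: Am ends at 3, Ebm ends at 10, Ebsus4 ends at 11, Gadd9 ends at 14, Fadd9 ends at 15, Ab6 ends at 18, Eb ends at 22, Bsus4 ends at 28, F# ends at 30, Dbm ends at 35, Abm ends at 37, F#maj7 ends at 41.
Beat 38 falls within F#maj7.

F#maj7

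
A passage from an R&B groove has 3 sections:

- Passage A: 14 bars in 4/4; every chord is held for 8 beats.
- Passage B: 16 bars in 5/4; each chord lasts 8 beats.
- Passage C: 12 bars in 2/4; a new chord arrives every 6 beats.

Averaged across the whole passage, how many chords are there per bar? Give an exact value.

0.5 chords per bar

A: 14 bars of 4 beats is 56 beats; at 8 beats each that's 7 chords.
B: 16 bars of 5 beats is 80 beats; at 8 beats each that's 10 chords.
C: 12 bars of 2 beats is 24 beats; at 6 beats each that's 4 chords.
Overall: 21 chords over 42 bars → 21/42 = 0.5 chords per bar.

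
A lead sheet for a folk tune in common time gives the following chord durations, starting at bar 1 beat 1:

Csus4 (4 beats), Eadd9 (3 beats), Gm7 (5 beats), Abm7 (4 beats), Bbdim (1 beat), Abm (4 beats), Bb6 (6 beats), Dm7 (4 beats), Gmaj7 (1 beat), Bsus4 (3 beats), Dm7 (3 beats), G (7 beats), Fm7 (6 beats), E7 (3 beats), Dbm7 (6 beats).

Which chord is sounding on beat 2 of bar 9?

Beat 2 of bar 9 is beat (9−1)×4 + 2 = 34 overall.
Running totals: Csus4 ends at 4, Eadd9 ends at 7, Gm7 ends at 12, Abm7 ends at 16, Bbdim ends at 17, Abm ends at 21, Bb6 ends at 27, Dm7 ends at 31, Gmaj7 ends at 32, Bsus4 ends at 35.
Beat 34 falls within Bsus4.

Bsus4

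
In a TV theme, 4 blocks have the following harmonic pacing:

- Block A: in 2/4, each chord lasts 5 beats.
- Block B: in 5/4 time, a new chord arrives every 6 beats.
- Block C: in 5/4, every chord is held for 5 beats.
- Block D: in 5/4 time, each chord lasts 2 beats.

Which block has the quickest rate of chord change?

Block D

A: 2 beats/bar ÷ 5 beats/chord = 0.4 chords/bar.
B: 5 beats/bar ÷ 6 beats/chord = 5/6 chords/bar.
C: 5 beats/bar ÷ 5 beats/chord = 1 chord/bar.
D: 5 beats/bar ÷ 2 beats/chord = 2.5 chords/bar.
Fastest is D at 2.5 chords/bar.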